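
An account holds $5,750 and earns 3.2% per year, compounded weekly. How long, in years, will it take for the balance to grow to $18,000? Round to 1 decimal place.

We need (1 + 0.000615385)^(52t) = 3.1304, so 52t = ln 3.1304 / ln 1.000615 ≈ 1854.9749.
t ≈ 1854.9749/52 = 35.6726 years.

35.7 years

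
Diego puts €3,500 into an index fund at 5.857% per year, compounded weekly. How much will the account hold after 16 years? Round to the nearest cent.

Periodic rate = 5.857%/52 = 0.00112635; periods = 52·16 = 832.
A = 3,500·(1 + 0.05857/52)^832 ≈ 3,500·2.551273472 ≈ 8,929.4572.

€8,929.46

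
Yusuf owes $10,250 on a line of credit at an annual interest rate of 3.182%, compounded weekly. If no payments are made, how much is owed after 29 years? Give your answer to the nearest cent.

$25,784.55

Periodic rate = 3.182%/52 = 0.000611923; periods = 52·29 = 1508.
A = 10,250·(1 + 0.03182/52)^1508 ≈ 10,250·2.5155658793 ≈ 25,784.5503.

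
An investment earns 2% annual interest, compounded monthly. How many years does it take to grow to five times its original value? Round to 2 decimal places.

80.54 years

(1 + 0.00166667)^(12t) = 5.
12t = ln 5 / ln(1 + 0.00166667) ≈ 1.6094/0.00166528 ≈ 966.4672.
t ≈ 80.5389.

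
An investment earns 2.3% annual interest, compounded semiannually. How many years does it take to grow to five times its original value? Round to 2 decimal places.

70.38 years

(1 + 0.0115)^(2t) = 5.
2t = ln 5 / ln(1 + 0.0115) ≈ 1.6094/0.0114344 ≈ 140.7543.
t ≈ 70.3772.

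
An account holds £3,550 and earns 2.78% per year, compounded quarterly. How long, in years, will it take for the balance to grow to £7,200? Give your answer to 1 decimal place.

25.5 years

(1 + 0.00695)^(4t) = 7,200/3,550 = 2.0282.
4t·ln(1 + 0.00695) = ln(2.0282); 4t = 0.70713/0.00692596 ≈ 102.0990.
t ≈ 25.5247 years.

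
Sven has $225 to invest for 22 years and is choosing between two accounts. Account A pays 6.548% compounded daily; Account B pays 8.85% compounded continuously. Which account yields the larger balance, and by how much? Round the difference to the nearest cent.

Account A growth factor: (1 + 0.06548/365)^8030 ≈ 4.22251448; balance ≈ 950.0658.
Account B growth factor: e^(0.0885·22) = e^1.947 ≈ 7.007633115; balance ≈ 1,576.7175.
Account B is larger by 626.6517.

Account B, by $626.65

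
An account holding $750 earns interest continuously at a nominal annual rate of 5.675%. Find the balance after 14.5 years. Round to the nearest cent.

A = P·e^(rt) = 750·e^(0.05675·14.5) = 750·e^0.822875.
e^0.822875 ≈ 2.277036917, so A ≈ 1,707.7777.

$1,707.78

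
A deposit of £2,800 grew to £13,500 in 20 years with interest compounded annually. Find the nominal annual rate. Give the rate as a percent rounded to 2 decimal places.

The 20-period growth factor is 13,500/2,800 = 4.82143.
r = 4.82143^(1/20) − 1 ≈ 0.0818294, i.e. 8.18294%.

8.18%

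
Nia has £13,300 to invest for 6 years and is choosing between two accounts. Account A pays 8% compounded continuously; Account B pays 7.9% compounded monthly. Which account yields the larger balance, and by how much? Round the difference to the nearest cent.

A: e^(0.08·6) = e^0.48 ≈ 1.6160744022, so 13,300 × 1.6160744022 ≈ 21,493.7895.
B: (1 + 0.079/12)^72 ≈ 1.603913474, so 13,300 × 1.603913474 ≈ 21,332.0492.
Difference ≈ 161.7403 in favor of A.

Account A, by £161.74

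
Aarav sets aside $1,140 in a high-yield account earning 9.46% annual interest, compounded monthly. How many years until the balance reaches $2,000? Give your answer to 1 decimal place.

We need (1 + 0.00788333)^(12t) = 1.7544, so 12t = ln 1.7544 / ln 1.007883 ≈ 71.5854.
t ≈ 71.5854/12 = 5.9655 years.

6.0 years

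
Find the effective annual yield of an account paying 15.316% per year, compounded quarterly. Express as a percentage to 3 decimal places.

EAR = (1 + 15.316%/4)^4 − 1 = (1 + 0.03829)^4 − 1.
(1 + 0.03829)^4 ≈ 1.162183, so EAR ≈ 16.21834%.

16.218%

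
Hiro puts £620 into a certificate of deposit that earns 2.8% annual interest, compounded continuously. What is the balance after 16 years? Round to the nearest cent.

A = P·e^(rt) = 620·e^(0.028·16) = 620·e^0.448.
e^0.448 ≈ 1.5651787, so A ≈ 970.4108.

£970.41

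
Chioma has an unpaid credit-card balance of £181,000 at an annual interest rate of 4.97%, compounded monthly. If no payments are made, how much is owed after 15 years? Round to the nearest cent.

£380,869.76

Periodic rate = 4.97%/12 = 0.00414167; periods = 12·15 = 180.
A = 181,000·(1 + 0.0497/12)^180 ≈ 181,000·2.10425280721 ≈ 380,869.7581.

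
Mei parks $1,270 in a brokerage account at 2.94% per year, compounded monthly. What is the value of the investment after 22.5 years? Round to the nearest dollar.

Periodic rate = 2.94%/12 = 0.00245; periods = 12·22.5 = 270.
A = 1,270·(1 + 0.00245)^270 ≈ 1,270·1.936129706 ≈ 2,458.8847.

$2,459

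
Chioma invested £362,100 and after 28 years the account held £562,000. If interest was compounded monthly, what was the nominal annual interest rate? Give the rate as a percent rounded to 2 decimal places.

1.57%

(1 + r/12)^336 = 562,000/362,100 = 1.55206.
1 + r/12 = 1.55206^(1/336) ≈ 1.001309, so r/12 ≈ 0.00130913.
r ≈ 12·0.00130913 = 1.57096%.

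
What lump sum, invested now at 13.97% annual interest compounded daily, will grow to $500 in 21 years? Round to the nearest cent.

$26.61

Periodic rate = 13.97%/365 = 0.00038274; 7665 periods.
P = 500/(1 + 0.1397/365)^7665 ≈ 500/18.7865037 ≈ 26.6149.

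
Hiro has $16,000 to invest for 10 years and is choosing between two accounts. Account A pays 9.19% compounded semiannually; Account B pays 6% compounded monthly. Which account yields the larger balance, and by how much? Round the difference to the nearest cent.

Account A, by $10,184.76

Account A growth factor: (1 + 0.04595)^20 ≈ 2.4559441433; balance ≈ 39,295.1063.
Account B growth factor: (1 + 0.005)^120 ≈ 1.819396734; balance ≈ 29,110.3477.
Account A is larger by 10,184.7585.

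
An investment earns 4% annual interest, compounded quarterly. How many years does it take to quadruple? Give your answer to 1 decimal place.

34.8 years

(1 + 0.01)^(4t) = 4.
4t = ln 4 / ln(1 + 0.01) ≈ 1.3863/0.00995033 ≈ 139.3214.
t ≈ 34.8304.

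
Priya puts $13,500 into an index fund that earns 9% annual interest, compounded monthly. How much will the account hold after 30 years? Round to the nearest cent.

$198,862.78

Periodic rate = 9%/12 = 0.0075; periods = 12·30 = 360.
A = 13,500·(1 + 0.0075)^360 ≈ 13,500·14.730576123 ≈ 198,862.7777.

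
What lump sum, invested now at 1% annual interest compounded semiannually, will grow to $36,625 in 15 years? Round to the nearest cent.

$31,535.21

Growth factor = (1 + 0.005)^30 ≈ 1.1614000829.
P = 36,625/1.1614000829 ≈ 31,535.2139.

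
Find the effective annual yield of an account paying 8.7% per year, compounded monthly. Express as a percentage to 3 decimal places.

9.055%

One year is 12 periods at 0.00725 each: (1 + 0.00725)^12 ≈ 1.090554.
EAR = 1.090554 − 1 ≈ 9.05543%.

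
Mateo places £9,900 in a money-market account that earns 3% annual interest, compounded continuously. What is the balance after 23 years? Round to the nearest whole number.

A = P·e^(rt) = 9,900·e^(0.03·23) = 9,900·e^0.69.
e^0.69 ≈ 1.9937155332, so A ≈ 19,737.7838.

£19,738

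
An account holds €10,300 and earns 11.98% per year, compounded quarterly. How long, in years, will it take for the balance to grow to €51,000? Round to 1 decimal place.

(1 + 0.02995)^(4t) = 51,000/10,300 = 4.9515.
4t·ln(1 + 0.02995) = ln(4.9515); 4t = 1.5997/0.0295103 ≈ 54.2077.
t ≈ 13.5519 years.

13.6 years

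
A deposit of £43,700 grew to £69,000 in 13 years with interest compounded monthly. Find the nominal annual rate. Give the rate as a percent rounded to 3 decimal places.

3.519%

(1 + r/12)^156 = 69,000/43,700 = 1.57895.
1 + r/12 = 1.57895^(1/156) ≈ 1.002932, so r/12 ≈ 0.00293223.
r ≈ 12·0.00293223 = 3.51867%.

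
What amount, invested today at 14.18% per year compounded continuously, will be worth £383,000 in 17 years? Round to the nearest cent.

P = A·e^(−rt) = 383,000·e^(−2.4106).
e^(−2.4106) ≈ 0.089761421559, so P ≈ 34,378.6245.

£34,378.62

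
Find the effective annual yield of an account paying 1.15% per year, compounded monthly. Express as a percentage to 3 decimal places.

1.156%

EAR = (1 + 1.15%/12)^12 − 1 = (1 + 0.000958333)^12 − 1.
(1 + 0.000958333)^12 ≈ 1.011561, so EAR ≈ 1.15608%.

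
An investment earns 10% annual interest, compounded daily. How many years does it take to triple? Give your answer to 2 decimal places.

10.99 years

(1 + 0.000273973)^(365t) = 3.
365t = ln 3 / ln(1 + 0.000273973) ≈ 1.0986/0.000273935 ≈ 4010.4841.
t ≈ 10.9876.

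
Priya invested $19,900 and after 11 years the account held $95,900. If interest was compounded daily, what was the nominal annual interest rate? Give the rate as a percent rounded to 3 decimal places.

14.299%

The 4015-period growth factor is 95,900/19,900 = 4.8191.
r/365 = 4.8191^(1/4015) − 1 ≈ 0.000391754, so r ≈ 365·0.000391754 = 14.29904%.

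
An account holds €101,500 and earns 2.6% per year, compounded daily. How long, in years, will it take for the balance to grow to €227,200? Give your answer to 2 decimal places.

30.99 years

We need (1 + 0.0000712329)^(365t) = 2.2384, so 365t = ln 2.2384 / ln 1.000071 ≈ 11312.2005.
t ≈ 11312.2005/365 = 30.9923 years.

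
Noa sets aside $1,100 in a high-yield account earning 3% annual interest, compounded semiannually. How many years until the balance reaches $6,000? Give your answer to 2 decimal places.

56.97 years

We need (1 + 0.015)^(2t) = 5.4545, so 2t = ln 5.4545 / ln 1.015 ≈ 113.9427.
t ≈ 113.9427/2 = 56.9714 years.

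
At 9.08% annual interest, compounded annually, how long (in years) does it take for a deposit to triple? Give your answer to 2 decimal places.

12.64 years

(1 + 0.0908)^t = 3.
t = ln 3 / ln(1 + 0.0908) ≈ 1.0986/0.0869114 ≈ 12.6406.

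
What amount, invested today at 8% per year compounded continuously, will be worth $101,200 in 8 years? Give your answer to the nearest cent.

$53,361.99

P = A·e^(−rt) = 101,200·e^(−0.64).
e^(−0.64) ≈ 0.527292424043, so P ≈ 53,361.9933.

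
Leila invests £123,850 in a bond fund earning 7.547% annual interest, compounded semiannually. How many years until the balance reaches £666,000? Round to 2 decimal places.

22.71 years

We need (1 + 0.037735)^(2t) = 5.3775, so 2t = ln 5.3775 / ln 1.037735 ≈ 45.4157.
t ≈ 45.4157/2 = 22.7079 years.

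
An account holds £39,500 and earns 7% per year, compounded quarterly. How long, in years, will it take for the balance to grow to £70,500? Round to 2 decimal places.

8.35 years

(1 + 0.0175)^(4t) = 70,500/39,500 = 1.7848.
4t·ln(1 + 0.0175) = ln(1.7848); 4t = 0.57931/0.0173486 ≈ 33.3924.
t ≈ 8.3481 years.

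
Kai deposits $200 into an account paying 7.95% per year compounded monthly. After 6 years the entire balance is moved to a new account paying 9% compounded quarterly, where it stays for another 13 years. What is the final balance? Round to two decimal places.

After 6 years at 7.95%: 200 × 1.608700776 ≈ 321.7402.
Then 13 years at 9%: 321.7402 × 3.180478524 ≈ 1,023.2877.

$1,023.29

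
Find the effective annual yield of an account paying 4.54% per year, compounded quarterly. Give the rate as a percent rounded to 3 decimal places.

4.618%

EAR = (1 + 4.54%/4)^4 − 1 = (1 + 0.01135)^4 − 1.
(1 + 0.01135)^4 ≈ 1.046179, so EAR ≈ 4.61788%.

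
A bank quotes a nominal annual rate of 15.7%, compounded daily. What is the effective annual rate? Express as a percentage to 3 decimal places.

16.996%

EAR = (1 + 15.7%/365)^365 − 1 = (1 + 0.000430137)^365 − 1.
(1 + 0.000430137)^365 ≈ 1.169956, so EAR ≈ 16.99561%.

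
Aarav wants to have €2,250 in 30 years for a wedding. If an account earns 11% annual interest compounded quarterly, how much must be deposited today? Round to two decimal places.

Growth factor = (1 + 0.0275)^120 ≈ 25.93102392.
P = 2,250/25.93102392 ≈ 86.7687.

€86.77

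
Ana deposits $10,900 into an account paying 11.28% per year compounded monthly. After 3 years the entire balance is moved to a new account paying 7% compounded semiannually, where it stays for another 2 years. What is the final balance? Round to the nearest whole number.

Phase 1: 10,900·(1 + 0.0094)^36 ≈ 15,265.2989.
Phase 2: 15,265.2989·(1 + 0.035)^4 ≈ 17,517.2816.

$17,517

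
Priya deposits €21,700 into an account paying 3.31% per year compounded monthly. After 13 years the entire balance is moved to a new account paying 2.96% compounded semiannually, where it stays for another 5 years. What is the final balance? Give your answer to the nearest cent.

€38,626.38

After 13 years at 3.31%: 21,700 × 1.5368081468 ≈ 33,348.7368.
Then 5 years at 2.96%: 33,348.7368 × 1.1582560717 ≈ 38,626.3769.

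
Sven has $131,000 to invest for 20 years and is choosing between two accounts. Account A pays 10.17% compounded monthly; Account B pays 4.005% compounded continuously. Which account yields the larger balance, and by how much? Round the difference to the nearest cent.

Account A, by $701,059.15

Account A growth factor: (1 + 0.008475)^240 ≈ 7.57936418343; balance ≈ 992,896.7080.
Account B growth factor: e^(0.04005·20) = e^0.801 ≈ 2.22776758256; balance ≈ 291,837.5533.
Account A is larger by 701,059.1547.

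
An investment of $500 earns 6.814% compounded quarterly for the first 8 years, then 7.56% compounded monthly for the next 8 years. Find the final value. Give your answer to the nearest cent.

After 8 years at 6.814%: 500 × 1.716914879 ≈ 858.4574.
Then 8 years at 7.56%: 858.4574 × 1.827415811 ≈ 1,568.7587.

$1,568.76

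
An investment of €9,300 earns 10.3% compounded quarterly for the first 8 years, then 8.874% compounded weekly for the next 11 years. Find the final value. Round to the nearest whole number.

€55,639

After 8 years at 10.3%: 9,300 × 2.2559466265 ≈ 20,980.3036.
Then 11 years at 8.874%: 20,980.3036 × 2.6519839921 ≈ 55,639.4294.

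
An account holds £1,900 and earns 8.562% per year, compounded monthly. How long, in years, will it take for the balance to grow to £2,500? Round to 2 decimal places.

(1 + 0.007135)^(12t) = 2,500/1,900 = 1.3158.
12t·ln(1 + 0.007135) = ln(1.3158); 12t = 0.27444/0.00710967 ≈ 38.6005.
t ≈ 3.2167 years.

3.22 years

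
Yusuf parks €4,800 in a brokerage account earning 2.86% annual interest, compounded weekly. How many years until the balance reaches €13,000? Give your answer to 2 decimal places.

We need (1 + 0.00055)^(52t) = 2.7083, so 52t = ln 2.7083 / ln 1.00055 ≈ 1812.0135.
t ≈ 1812.0135/52 = 34.8464 years.

34.85 years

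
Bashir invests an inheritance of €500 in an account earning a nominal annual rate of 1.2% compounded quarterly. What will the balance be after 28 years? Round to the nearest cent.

Periodic rate = 1.2%/4 = 0.003; periods = 4·28 = 112.
A = 500·(1 + 0.003)^112 ≈ 500·1.39863534 ≈ 699.3177.

€699.32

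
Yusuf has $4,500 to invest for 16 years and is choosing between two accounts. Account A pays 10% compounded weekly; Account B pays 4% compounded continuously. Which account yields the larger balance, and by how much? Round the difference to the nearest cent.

Account A growth factor: (1 + 0.1/52)^832 ≈ 4.9454279733; balance ≈ 22,254.4259.
Account B growth factor: e^(0.04·16) = e^0.64 ≈ 1.896480879; balance ≈ 8,534.1640.
Account A is larger by 13,720.2619.

Account A, by $13,720.26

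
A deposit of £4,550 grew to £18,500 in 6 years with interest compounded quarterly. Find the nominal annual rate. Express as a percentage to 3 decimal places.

(1 + r/4)^24 = 18,500/4,550 = 4.06593.
1 + r/4 = 4.06593^(1/24) ≈ 1.060185, so r/4 ≈ 0.0601851.
r ≈ 4·0.0601851 = 24.07402%.

24.074%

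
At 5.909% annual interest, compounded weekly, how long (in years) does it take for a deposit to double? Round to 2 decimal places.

(1 + 0.00113635)^(52t) = 2.
52t = ln 2 / ln(1 + 0.00113635) ≈ 0.69315/0.0011357 ≈ 610.3254.
t ≈ 11.7370.

11.74 years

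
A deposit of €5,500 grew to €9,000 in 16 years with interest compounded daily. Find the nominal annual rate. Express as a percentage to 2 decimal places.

The 5840-period growth factor is 9,000/5,500 = 1.63636.
r/365 = 1.63636^(1/5840) − 1 ≈ 0.0000843317, so r ≈ 365·0.0000843317 = 3.07811%.

3.08%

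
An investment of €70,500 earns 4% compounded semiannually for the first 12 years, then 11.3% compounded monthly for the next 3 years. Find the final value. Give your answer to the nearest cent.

€158,902.31

Phase 1: 70,500·(1 + 0.02)^24 ≈ 113,394.8261.
Phase 2: 113,394.8261·(1 + 0.113/12)^36 ≈ 158,902.3067.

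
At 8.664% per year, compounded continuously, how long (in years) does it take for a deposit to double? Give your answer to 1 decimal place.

8.0 years

e^(0.08664t) = 2, so 0.08664t = ln 2 ≈ 0.69315.
t ≈ 0.69315/0.08664 ≈ 8.0003.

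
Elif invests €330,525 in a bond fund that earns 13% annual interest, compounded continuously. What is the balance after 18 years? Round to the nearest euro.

€3,431,258

A = P·e^(rt) = 330,525·e^(0.13·18) = 330,525·e^2.34.
e^2.34 ≈ 10.38123656273, so A ≈ 3,431,258.2149.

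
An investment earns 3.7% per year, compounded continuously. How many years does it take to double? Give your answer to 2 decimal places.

18.73 years

e^(0.037t) = 2, so 0.037t = ln 2 ≈ 0.69315.
t ≈ 0.69315/0.037 ≈ 18.7337.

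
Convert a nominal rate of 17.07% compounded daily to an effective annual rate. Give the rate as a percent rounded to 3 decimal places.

18.609%

One year is 365 periods at 0.000467671 each: (1 + 0.000467671)^365 ≈ 1.186088.
EAR = 1.186088 − 1 ≈ 18.60875%.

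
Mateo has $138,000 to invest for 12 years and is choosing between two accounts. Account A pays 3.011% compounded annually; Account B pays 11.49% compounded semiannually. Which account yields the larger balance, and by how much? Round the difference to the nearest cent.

A: (1 + 0.03011)^12 ≈ 1.42758914919, so 138,000 × 1.42758914919 ≈ 197,007.3026.
B: (1 + 0.05745)^24 ≈ 3.82152052999, so 138,000 × 3.82152052999 ≈ 527,369.8331.
Difference ≈ 330,362.5306 in favor of B.

Account B, by $330,362.53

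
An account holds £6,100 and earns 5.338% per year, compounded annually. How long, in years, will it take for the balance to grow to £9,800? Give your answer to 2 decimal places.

9.12 years

(1 + 0.05338)^t = 9,800/6,100 = 1.6066.
t·ln(1 + 0.05338) = ln(1.6066); t = 0.47409/0.052004 ≈ 9.1165.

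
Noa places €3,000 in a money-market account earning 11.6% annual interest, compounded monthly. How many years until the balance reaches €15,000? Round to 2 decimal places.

13.94 years

(1 + 0.00966667)^(12t) = 15,000/3,000 = 5.
12t·ln(1 + 0.00966667) = ln(5); 12t = 1.6094/0.00962024 ≈ 167.2970.
t ≈ 13.9414 years.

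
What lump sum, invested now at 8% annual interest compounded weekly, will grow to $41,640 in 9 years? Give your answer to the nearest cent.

$20,279.58

Growth factor = (1 + 0.08/52)^468 ≈ 2.0532968508.
P = 41,640/2.0532968508 ≈ 20,279.5811.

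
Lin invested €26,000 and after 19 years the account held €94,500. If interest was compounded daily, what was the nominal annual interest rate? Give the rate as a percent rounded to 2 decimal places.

The 6935-period growth factor is 94,500/26,000 = 3.63462.
r/365 = 3.63462^(1/6935) − 1 ≈ 0.000186103, so r ≈ 365·0.000186103 = 6.79275%.

6.79%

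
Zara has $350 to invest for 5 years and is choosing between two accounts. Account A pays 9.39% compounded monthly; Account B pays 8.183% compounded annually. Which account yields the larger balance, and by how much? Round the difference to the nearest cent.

Account A growth factor: (1 + 0.007825)^60 ≈ 1.59627471; balance ≈ 558.6961.
Account B growth factor: (1 + 0.08183)^5 ≈ 1.48181881; balance ≈ 518.6366.
Account A is larger by 40.0596.

Account A, by $40.06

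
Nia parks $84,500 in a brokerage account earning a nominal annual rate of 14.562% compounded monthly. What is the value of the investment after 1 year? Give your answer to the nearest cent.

Periodic rate = 14.562%/12 = 0.012135; periods = 12·1 = 12.
A = 84,500·(1 + 0.012135)^12 ≈ 84,500·1.1557431236 ≈ 97,660.2939.

$97,660.29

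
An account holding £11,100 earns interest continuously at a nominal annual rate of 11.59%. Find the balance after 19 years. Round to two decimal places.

A = P·e^(rt) = 11,100·e^(0.1159·19) = 11,100·e^2.2021.
e^2.2021 ≈ 9.04398594188, so A ≈ 100,388.2440.

£100,388.24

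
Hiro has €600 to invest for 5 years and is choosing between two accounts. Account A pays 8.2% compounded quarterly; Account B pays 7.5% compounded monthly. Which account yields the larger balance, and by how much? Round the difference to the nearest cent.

A: (1 + 0.0205)^20 ≈ 1.50058355, so 600 × 1.50058355 ≈ 900.3501.
B: (1 + 0.00625)^60 ≈ 1.45329441, so 600 × 1.45329441 ≈ 871.9766.
Difference ≈ 28.3735 in favor of A.

Account A, by €28.37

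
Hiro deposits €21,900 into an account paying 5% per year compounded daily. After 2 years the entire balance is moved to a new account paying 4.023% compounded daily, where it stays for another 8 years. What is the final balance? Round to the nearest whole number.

After 2 years at 5%: 21,900 × 1.1051633491 ≈ 24,203.0773.
Then 8 years at 4.023%: 24,203.0773 × 1.3796395437 ≈ 33,391.5226.

€33,392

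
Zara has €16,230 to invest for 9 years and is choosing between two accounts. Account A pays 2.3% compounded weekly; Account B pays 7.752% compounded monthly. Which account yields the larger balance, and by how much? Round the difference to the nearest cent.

Account B, by €12,572.68

Account A growth factor: (1 + 0.023/52)^468 ≈ 1.2299262825; balance ≈ 19,961.7036.
Account B growth factor: (1 + 0.00646)^108 ≈ 2.0045831861; balance ≈ 32,534.3851.
Account B is larger by 12,572.6815.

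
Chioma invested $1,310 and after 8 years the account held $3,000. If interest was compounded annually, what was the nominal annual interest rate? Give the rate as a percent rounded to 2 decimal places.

(1 + r)^8 = 3,000/1,310 = 2.29008.
1 + r = 2.29008^(1/8) ≈ 1.109127, so r ≈ 0.109127.
r ≈ 10.91269%.

10.91%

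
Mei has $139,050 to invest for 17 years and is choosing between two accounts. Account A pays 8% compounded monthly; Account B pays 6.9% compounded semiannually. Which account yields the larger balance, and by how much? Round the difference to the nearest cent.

Account A, by $98,763.25

A: (1 + 0.08/12)^204 ≈ 3.87864829208, so 139,050 × 3.87864829208 ≈ 539,326.0450.
B: (1 + 0.0345)^34 ≈ 3.16837684006, so 139,050 × 3.16837684006 ≈ 440,562.7996.
Difference ≈ 98,763.2454 in favor of A.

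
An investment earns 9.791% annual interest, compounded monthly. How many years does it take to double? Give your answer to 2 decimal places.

7.11 years

(1 + 0.00815917)^(12t) = 2.
12t = ln 2 / ln(1 + 0.00815917) ≈ 0.69315/0.00812606 ≈ 85.2993.
t ≈ 7.1083.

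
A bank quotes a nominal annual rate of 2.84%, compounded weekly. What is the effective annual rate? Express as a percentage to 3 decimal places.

2.880%

EAR = (1 + 2.84%/52)^52 − 1 = (1 + 0.000546154)^52 − 1.
(1 + 0.000546154)^52 ≈ 1.028799, so EAR ≈ 2.87991%.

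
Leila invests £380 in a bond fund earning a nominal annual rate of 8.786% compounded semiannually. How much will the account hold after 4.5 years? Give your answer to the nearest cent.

£559.53

Growth factor = (1 + 0.04393)^9 ≈ 1.47245627.
A ≈ 380 × 1.47245627 ≈ 559.5334.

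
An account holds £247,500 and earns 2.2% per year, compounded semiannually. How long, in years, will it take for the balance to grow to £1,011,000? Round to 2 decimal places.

64.32 years

We need (1 + 0.011)^(2t) = 4.0848, so 2t = ln 4.0848 / ln 1.011 ≈ 128.6373.
t ≈ 128.6373/2 = 64.3187 years.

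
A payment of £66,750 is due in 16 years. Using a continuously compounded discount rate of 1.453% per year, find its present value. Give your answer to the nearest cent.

£52,903.75

P = A·e^(−rt) = 66,750·e^(−0.23248).
e^(−0.23248) ≈ 0.7925656005, so P ≈ 52,903.7538.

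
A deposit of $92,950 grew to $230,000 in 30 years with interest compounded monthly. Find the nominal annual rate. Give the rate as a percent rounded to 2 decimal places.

The 360-period growth factor is 230,000/92,950 = 2.47445.
r/12 = 2.47445^(1/360) − 1 ≈ 0.00251989, so r ≈ 12·0.00251989 = 3.02386%.

3.02%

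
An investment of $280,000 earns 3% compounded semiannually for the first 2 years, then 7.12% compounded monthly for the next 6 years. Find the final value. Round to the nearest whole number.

$454,993

Phase 1: 280,000·(1 + 0.015)^4 ≈ 297,181.7942.
Phase 2: 297,181.7942·(1 + 0.0712/12)^72 ≈ 454,992.8407.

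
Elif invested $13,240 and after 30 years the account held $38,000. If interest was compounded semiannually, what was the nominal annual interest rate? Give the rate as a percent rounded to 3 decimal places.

3.546%

The 60-period growth factor is 38,000/13,240 = 2.87009.
r/2 = 2.87009^(1/60) − 1 ≈ 0.0177277, so r ≈ 2·0.0177277 = 3.54554%.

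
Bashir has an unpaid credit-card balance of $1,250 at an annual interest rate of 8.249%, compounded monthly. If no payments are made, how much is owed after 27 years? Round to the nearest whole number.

Periodic rate = 8.249%/12 = 0.00687417; periods = 12·27 = 324.
A = 1,250·(1 + 0.08249/12)^324 ≈ 1,250·9.2037381941 ≈ 11,504.6727.

$11,505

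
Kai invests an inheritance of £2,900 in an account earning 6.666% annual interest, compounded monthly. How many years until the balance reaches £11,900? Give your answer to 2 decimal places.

We need (1 + 0.005555)^(12t) = 4.1034, so 12t = ln 4.1034 / ln 1.005555 ≈ 254.8597.
t ≈ 254.8597/12 = 21.2383 years.

21.24 years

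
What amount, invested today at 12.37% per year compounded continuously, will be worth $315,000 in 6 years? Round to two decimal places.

$149,960.61

P = A·e^(−rt) = 315,000·e^(−0.7422).
e^(−0.7422) ≈ 0.476065418676, so P ≈ 149,960.6069.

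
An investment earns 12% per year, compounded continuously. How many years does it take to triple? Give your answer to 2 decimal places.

e^(0.12t) = 3, so 0.12t = ln 3 ≈ 1.0986.
t ≈ 1.0986/0.12 ≈ 9.1551.

9.16 years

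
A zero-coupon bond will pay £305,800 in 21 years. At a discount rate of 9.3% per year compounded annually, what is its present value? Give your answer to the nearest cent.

£47,251.33

Annual rate = 9.3% = 0.093; 21 periods.
P = 305,800/(1 + 0.093)^21 ≈ 305,800/6.47177486456 ≈ 47,251.3347.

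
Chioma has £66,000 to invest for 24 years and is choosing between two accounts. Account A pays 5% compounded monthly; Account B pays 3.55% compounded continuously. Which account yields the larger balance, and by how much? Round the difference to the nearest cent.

Account A growth factor: (1 + 0.05/12)^288 ≈ 3.3118499244; balance ≈ 218,582.0950.
Account B growth factor: e^(0.0355·24) = e^0.852 ≈ 2.34433082804; balance ≈ 154,725.8347.
Account A is larger by 63,856.2604.

Account A, by £63,856.26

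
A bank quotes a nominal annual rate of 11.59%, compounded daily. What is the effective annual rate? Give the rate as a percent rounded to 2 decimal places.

12.29%

EAR = (1 + 11.59%/365)^365 − 1 = (1 + 0.000317534)^365 − 1.
(1 + 0.000317534)^365 ≈ 1.122863, so EAR ≈ 12.28629%.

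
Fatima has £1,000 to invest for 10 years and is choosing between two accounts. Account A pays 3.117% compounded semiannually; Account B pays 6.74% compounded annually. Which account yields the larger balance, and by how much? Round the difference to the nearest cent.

Account B, by £557.41

A: (1 + 0.015585)^20 ≈ 1.362465632, so 1,000 × 1.362465632 ≈ 1,362.4656.
B: (1 + 0.0674)^10 ≈ 1.919870718, so 1,000 × 1.919870718 ≈ 1,919.8707.
Difference ≈ 557.4051 in favor of B.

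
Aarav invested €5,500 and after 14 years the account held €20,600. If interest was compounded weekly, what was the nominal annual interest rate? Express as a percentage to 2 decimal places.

9.44%

The 728-period growth factor is 20,600/5,500 = 3.74545.
r/52 = 3.74545^(1/728) − 1 ≈ 0.00181558, so r ≈ 52·0.00181558 = 9.44101%.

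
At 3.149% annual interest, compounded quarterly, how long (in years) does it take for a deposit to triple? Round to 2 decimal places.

35.02 years

(1 + 0.0078725)^(4t) = 3.
4t = ln 3 / ln(1 + 0.0078725) ≈ 1.0986/0.00784167 ≈ 140.0992.
t ≈ 35.0248.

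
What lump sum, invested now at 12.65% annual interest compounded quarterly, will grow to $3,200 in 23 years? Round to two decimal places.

$182.45

Growth factor = (1 + 0.031625)^92 ≈ 17.53924711.
P = 3,200/17.53924711 ≈ 182.4480.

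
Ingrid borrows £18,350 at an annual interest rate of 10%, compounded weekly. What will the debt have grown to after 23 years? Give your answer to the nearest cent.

£182,622.44

Growth factor = (1 + 0.1/52)^1196 ≈ 9.95217671689.
A ≈ 18,350 × 9.95217671689 ≈ 182,622.4428.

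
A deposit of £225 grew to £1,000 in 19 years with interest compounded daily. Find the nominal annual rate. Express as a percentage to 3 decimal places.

(1 + r/365)^6935 = 1,000/225 = 4.44444.
1 + r/365 = 4.44444^(1/6935) ≈ 1.000215, so r/365 ≈ 0.000215114.
r ≈ 365·0.000215114 = 7.85166%.

7.852%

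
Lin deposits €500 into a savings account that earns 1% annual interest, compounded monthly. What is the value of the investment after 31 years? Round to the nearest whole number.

€682

Growth factor = (1 + 0.01/12)^372 ≈ 1.36324911.
A ≈ 500 × 1.36324911 ≈ 681.6246.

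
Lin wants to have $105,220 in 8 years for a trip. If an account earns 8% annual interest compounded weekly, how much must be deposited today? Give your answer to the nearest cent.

Growth factor = (1 + 0.08/52)^416 ≈ 1.89554841298.
P = 105,220/1.89554841298 ≈ 55,509.0017.

$55,509.00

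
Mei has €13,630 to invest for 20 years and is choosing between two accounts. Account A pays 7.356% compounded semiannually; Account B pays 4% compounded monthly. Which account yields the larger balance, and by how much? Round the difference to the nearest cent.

Account A growth factor: (1 + 0.03678)^40 ≈ 4.2409625172; balance ≈ 57,804.3191.
Account B growth factor: (1 + 0.04/12)^240 ≈ 2.222582087; balance ≈ 30,293.7938.
Account A is larger by 27,510.5253.

Account A, by €27,510.53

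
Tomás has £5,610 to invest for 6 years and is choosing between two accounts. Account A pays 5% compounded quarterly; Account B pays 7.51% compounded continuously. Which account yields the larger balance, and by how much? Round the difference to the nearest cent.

Account B, by £1,244.87

Account A growth factor: (1 + 0.0125)^24 ≈ 1.34735105; balance ≈ 7,558.6394.
Account B growth factor: e^(0.0751·6) = e^0.4506 ≈ 1.569253455; balance ≈ 8,803.5119.
Account B is larger by 1,244.8725.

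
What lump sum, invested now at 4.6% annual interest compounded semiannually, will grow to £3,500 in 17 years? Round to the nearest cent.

Growth factor = (1 + 0.023)^34 ≈ 2.166564118.
P = 3,500/2.166564118 ≈ 1,615.4611.

£1,615.46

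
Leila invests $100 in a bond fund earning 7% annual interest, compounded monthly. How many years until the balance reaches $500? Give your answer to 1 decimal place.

23.1 years

We need (1 + 0.00583333)^(12t) = 5, so 12t = ln 5 / ln 1.005833 ≈ 276.7076.
t ≈ 276.7076/12 = 23.0590 years.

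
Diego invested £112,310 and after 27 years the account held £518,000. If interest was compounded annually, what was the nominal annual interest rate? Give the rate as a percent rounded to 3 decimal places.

5.825%

(1 + r)^27 = 518,000/112,310 = 4.61223.
1 + r = 4.61223^(1/27) ≈ 1.058253, so r ≈ 0.0582525.
r ≈ 5.82525%.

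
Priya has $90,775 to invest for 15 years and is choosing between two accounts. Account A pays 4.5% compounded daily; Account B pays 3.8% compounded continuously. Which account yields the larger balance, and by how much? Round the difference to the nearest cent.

Account A, by $17,763.23

A: (1 + 0.045/365)^5475 ≈ 1.96395126178, so 90,775 × 1.96395126178 ≈ 178,277.6758.
B: e^(0.038·15) = e^0.57 ≈ 1.76826705143, so 90,775 × 1.76826705143 ≈ 160,514.4416.
Difference ≈ 17,763.2342 in favor of A.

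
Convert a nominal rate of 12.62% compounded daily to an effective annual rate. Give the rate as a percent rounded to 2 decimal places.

EAR = (1 + 12.62%/365)^365 − 1 = (1 + 0.000345753)^365 − 1.
(1 + 0.000345753)^365 ≈ 1.134484, so EAR ≈ 13.44843%.

13.45%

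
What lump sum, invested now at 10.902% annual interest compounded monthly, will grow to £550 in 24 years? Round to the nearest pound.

£41

Growth factor = (1 + 0.009085)^288 ≈ 13.5267085.
P = 550/13.5267085 ≈ 40.6603.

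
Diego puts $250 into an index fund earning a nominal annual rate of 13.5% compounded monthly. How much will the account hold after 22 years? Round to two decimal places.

$4,792.84

Periodic rate = 13.5%/12 = 0.01125; periods = 12·22 = 264.
A = 250·(1 + 0.01125)^264 ≈ 250·19.17136959 ≈ 4,792.8424.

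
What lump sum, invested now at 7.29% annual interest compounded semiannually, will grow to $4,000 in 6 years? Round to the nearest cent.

$2,603.03

Periodic rate = 7.29%/2 = 0.03645; 12 periods.
P = 4,000/(1 + 0.03645)^12 ≈ 4,000/1.536668789 ≈ 2,603.0333.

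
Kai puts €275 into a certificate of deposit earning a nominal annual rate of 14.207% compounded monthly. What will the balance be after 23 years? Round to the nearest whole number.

Periodic rate = 14.207%/12 = 0.0118392; periods = 12·23 = 276.
A = 275·(1 + 0.14207/12)^276 ≈ 275·25.7495831 ≈ 7,081.1354.

€7,081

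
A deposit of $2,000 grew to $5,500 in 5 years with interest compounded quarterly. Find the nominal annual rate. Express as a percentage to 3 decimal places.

20.752%

(1 + r/4)^20 = 5,500/2,000 = 2.75.
1 + r/4 = 2.75^(1/20) ≈ 1.051881, so r/4 ≈ 0.0518811.
r ≈ 4·0.0518811 = 20.75242%.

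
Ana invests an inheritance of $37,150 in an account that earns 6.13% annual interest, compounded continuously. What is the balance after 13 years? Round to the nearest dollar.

$82,423

A = P·e^(rt) = 37,150·e^(0.0613·13) = 37,150·e^0.7969.
e^0.7969 ≈ 2.2186524343, so A ≈ 82,422.9379.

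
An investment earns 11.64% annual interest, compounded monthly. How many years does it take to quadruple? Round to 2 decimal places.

11.97 years

(1 + 0.0097)^(12t) = 4.
12t = ln 4 / ln(1 + 0.0097) ≈ 1.3863/0.00965326 ≈ 143.6090.
t ≈ 11.9674.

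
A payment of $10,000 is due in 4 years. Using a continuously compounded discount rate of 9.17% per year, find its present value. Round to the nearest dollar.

$6,929

P = A·e^(−rt) = 10,000·e^(−0.3668).
e^(−0.3668) ≈ 0.6929482208, so P ≈ 6,929.4822.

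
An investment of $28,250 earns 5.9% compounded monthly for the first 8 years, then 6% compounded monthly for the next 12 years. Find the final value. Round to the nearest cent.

After 8 years at 5.9%: 28,250 × 1.6013442872 ≈ 45,237.9761.
Then 12 years at 6%: 45,237.9761 × 2.0507508156 ≈ 92,771.8164.

$92,771.82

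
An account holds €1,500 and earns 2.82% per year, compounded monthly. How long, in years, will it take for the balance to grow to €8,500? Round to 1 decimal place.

61.6 years

We need (1 + 0.00235)^(12t) = 5.6667, so 12t = ln 5.6667 / ln 1.00235 ≈ 738.9951.
t ≈ 738.9951/12 = 61.5829 years.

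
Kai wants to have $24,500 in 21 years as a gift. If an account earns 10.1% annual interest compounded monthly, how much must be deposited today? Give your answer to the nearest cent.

$2,964.03

Growth factor = (1 + 0.101/12)^252 ≈ 8.2657783001.
P = 24,500/8.2657783001 ≈ 2,964.0282.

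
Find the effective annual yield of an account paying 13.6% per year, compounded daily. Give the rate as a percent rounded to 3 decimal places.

14.565%

One year is 365 periods at 0.000372603 each: (1 + 0.000372603)^365 ≈ 1.145653.
EAR = 1.145653 − 1 ≈ 14.56529%.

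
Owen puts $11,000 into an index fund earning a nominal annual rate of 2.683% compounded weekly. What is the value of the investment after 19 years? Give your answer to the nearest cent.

$18,311.58

Periodic rate = 2.683%/52 = 0.000515962; periods = 52·19 = 988.
A = 11,000·(1 + 0.02683/52)^988 ≈ 11,000·1.6646893582 ≈ 18,311.5829.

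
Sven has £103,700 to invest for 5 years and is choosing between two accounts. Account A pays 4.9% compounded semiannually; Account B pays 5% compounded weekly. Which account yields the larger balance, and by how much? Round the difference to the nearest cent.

Account B, by £1,038.79

Account A growth factor: (1 + 0.0245)^10 ≈ 1.27385391856; balance ≈ 132,098.6514.
Account B growth factor: (1 + 0.05/52)^260 ≈ 1.28387119483; balance ≈ 133,137.4429.
Account B is larger by 1,038.7915.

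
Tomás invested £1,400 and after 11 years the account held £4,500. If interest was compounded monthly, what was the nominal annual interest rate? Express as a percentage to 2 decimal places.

10.66%

The 132-period growth factor is 4,500/1,400 = 3.21429.
r/12 = 3.21429^(1/132) − 1 ≈ 0.00888473, so r ≈ 12·0.00888473 = 10.66168%.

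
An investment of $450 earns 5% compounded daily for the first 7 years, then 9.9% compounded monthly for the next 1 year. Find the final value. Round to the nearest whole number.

$705

Phase 1: 450·(1 + 0.05/365)^2555 ≈ 638.5651.
Phase 2: 638.5651·(1 + 0.00825)^12 ≈ 704.7319.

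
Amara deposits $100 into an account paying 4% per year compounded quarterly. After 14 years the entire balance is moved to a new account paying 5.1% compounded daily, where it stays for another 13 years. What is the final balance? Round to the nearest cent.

$338.78

After 14 years at 4%: 100 × 1.74580982 ≈ 174.5810.
Then 13 years at 5.1%: 174.5810 × 1.94051555 ≈ 338.7771.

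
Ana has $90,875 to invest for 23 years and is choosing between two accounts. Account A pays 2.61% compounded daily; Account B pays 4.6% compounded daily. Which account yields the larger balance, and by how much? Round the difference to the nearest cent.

Account B, by $96,126.27

A: (1 + 0.0261/365)^8395 ≈ 1.82262640085, so 90,875 × 1.82262640085 ≈ 165,631.1742.
B: (1 + 0.046/365)^8395 ≈ 2.88041199319, so 90,875 × 2.88041199319 ≈ 261,757.4399.
Difference ≈ 96,126.2657 in favor of B.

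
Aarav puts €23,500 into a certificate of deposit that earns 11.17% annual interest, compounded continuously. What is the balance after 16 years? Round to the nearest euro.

A = P·e^(rt) = 23,500·e^(0.1117·16) = 23,500·e^1.7872.
e^1.7872 ≈ 5.97270545623, so A ≈ 140,358.5782.

€140,359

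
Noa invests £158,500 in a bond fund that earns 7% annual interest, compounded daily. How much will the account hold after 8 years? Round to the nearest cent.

Periodic rate = 7%/365 = 0.000191781; periods = 365·8 = 2920.
A = 158,500·(1 + 0.07/365)^2920 ≈ 158,500·1.75057850612 ≈ 277,466.6932.

£277,466.69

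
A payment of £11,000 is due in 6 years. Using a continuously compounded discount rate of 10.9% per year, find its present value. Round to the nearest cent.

£5,719.58

P = A·e^(−rt) = 11,000·e^(−0.654).
e^(−0.654) ≈ 0.51996176446, so P ≈ 5,719.5794.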